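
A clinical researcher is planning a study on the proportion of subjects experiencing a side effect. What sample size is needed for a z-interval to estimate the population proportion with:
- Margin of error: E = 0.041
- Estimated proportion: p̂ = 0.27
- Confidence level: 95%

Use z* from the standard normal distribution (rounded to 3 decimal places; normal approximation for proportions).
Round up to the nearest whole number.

Using z* for proportion z-interval (normal approximation).

For 95% confidence, z* = 1.96 (from standard normal table)

Sample size formula for proportion z-interval: n = z*²p̂(1-p̂)/E²

n = 1.96² × 0.27 × 0.73 / 0.041²
  = 3.8416 × 0.1971 / 0.001681
  = 450.4339

Round up to the nearest whole number: n = 451

451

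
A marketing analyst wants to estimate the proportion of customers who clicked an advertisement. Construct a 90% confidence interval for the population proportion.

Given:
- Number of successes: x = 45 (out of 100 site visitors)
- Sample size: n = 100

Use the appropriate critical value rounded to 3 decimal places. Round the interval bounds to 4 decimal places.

Sample proportion: p̂ = 45/100 = 0.450000

Check conditions for normal approximation:
  np̂ = 45 ≥ 10 ✓
  n(1-p̂) = 55 ≥ 10 ✓

The sample is large enough, so use a z-interval (normal approximation) for the proportion.

For 90% confidence, z* = 1.645 (from standard normal table)

Standard error: SE = √(p̂(1-p̂)/n) = √(0.450000×0.550000/100) = 0.04974937

Margin of error: E = z* × SE = 1.645 × 0.04974937 = 0.081838

Z-interval: p̂ ± E = 0.450000 ± 0.081838 = (0.368162, 0.531838)

Rounded to 4 decimal places:

(0.3682, 0.5318)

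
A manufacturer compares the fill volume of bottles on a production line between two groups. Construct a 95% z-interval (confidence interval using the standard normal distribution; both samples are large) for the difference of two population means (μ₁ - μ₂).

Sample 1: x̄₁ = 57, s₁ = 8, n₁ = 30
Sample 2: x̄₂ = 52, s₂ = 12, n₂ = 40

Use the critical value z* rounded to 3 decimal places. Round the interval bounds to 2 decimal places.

Both samples are large (n₁ = 30 ≥ 30, n₂ = 40 ≥ 30), so a z-interval for the difference of means applies.

Point estimate: x̄₁ - x̄₂ = 57 - 52 = 5

Standard error: SE = √(s₁²/n₁ + s₂²/n₂)
= √(8²/30 + 12²/40)
= √(2.133333 + 3.600000)
= 2.394438

For 95% confidence, z* = 1.96 (from standard normal table)
Margin of error: E = z* × SE = 1.96 × 2.394438 = 4.6931

Z-interval: (x̄₁ - x̄₂) ± E = 5 ± 4.6931 = (0.3069, 9.6931)

Rounded to 2 decimal places:

(0.31, 9.69)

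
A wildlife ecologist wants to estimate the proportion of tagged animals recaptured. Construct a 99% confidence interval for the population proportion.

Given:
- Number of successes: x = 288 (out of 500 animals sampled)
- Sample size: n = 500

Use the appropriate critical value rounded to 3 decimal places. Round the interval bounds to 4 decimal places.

Sample proportion: p̂ = 288/500 = 0.576000

Check conditions for normal approximation:
  np̂ = 288 ≥ 10 ✓
  n(1-p̂) = 212 ≥ 10 ✓

The sample is large enough, so use a z-interval (normal approximation) for the proportion.

For 99% confidence, z* = 2.576 (from standard normal table)

Standard error: SE = √(p̂(1-p̂)/n) = √(0.576000×0.424000/500) = 0.02210086

Margin of error: E = z* × SE = 2.576 × 0.02210086 = 0.056932

Z-interval: p̂ ± E = 0.576000 ± 0.056932 = (0.519068, 0.632932)

Rounded to 4 decimal places:

(0.5191, 0.6329)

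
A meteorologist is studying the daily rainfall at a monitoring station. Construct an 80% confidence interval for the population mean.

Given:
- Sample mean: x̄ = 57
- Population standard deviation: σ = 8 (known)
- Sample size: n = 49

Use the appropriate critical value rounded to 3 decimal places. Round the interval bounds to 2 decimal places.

The population standard deviation σ is known, so use a z-interval (standard normal critical value).

For 80% confidence, z* = 1.282 (from standard normal table)

Standard error: SE = σ/√n = 8/√49 = 1.142857

Margin of error: E = z* × SE = 1.282 × 1.142857 = 1.4651

Z-interval: x̄ ± E = 57 ± 1.4651 = (55.5349, 58.4651)

Rounded to 2 decimal places:

(55.53, 58.47)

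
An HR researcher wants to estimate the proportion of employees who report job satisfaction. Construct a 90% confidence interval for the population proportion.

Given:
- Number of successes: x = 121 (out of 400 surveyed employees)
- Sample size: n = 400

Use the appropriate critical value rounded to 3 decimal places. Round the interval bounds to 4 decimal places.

Sample proportion: p̂ = 121/400 = 0.302500

Check conditions for normal approximation:
  np̂ = 121 ≥ 10 ✓
  n(1-p̂) = 279 ≥ 10 ✓

The sample is large enough, so use a z-interval (normal approximation) for the proportion.

For 90% confidence, z* = 1.645 (from standard normal table)

Standard error: SE = √(p̂(1-p̂)/n) = √(0.302500×0.697500/400) = 0.02296703

Margin of error: E = z* × SE = 1.645 × 0.02296703 = 0.037781

Z-interval: p̂ ± E = 0.302500 ± 0.037781 = (0.264719, 0.340281)

Rounded to 4 decimal places:

(0.2647, 0.3403)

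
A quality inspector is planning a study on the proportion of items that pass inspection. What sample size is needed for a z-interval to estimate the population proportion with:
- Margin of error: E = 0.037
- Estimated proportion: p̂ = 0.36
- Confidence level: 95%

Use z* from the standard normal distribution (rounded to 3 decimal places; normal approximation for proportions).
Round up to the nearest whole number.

Using z* for proportion z-interval (normal approximation).

For 95% confidence, z* = 1.96 (from standard normal table)

Sample size formula for proportion z-interval: n = z*²p̂(1-p̂)/E²

n = 1.96² × 0.36 × 0.64 / 0.037²
  = 3.8416 × 0.2304 / 0.001369
  = 646.5337

Round up to the nearest whole number: n = 647

647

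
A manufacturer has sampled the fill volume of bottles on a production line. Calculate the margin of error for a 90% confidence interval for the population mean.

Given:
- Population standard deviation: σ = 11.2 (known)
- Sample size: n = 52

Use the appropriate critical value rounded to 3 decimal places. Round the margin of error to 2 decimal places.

The population standard deviation σ is known, so use the z-interval margin of error formula.

For 90% confidence, z* = 1.645 (from standard normal table)

Margin of error formula for z-interval: E = z* × σ/√n

E = 1.645 × 11.2/√52
  = 1.645 × 1.553161
  = 2.5549

Rounded to 2 decimal places:

2.55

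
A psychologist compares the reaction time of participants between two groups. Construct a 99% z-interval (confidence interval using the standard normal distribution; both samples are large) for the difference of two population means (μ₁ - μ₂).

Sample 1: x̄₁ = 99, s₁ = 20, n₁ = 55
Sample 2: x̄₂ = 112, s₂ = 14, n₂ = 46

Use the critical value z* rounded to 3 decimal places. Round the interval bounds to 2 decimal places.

Both samples are large (n₁ = 55 ≥ 30, n₂ = 46 ≥ 30), so a z-interval for the difference of means applies.

Point estimate: x̄₁ - x̄₂ = 99 - 112 = -13

Standard error: SE = √(s₁²/n₁ + s₂²/n₂)
= √(20²/55 + 14²/46)
= √(7.272727 + 4.260870)
= 3.396115

For 99% confidence, z* = 2.576 (from standard normal table)
Margin of error: E = z* × SE = 2.576 × 3.396115 = 8.7484

Z-interval: (x̄₁ - x̄₂) ± E = -13 ± 8.7484 = (-21.7484, -4.2516)

Rounded to 2 decimal places:

(-21.75, -4.25)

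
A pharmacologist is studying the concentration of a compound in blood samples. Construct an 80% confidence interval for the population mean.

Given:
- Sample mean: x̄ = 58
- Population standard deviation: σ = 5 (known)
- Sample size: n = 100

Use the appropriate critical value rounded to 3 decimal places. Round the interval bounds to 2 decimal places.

The population standard deviation σ is known, so use a z-interval (standard normal critical value).

For 80% confidence, z* = 1.282 (from standard normal table)

Standard error: SE = σ/√n = 5/√100 = 0.500000

Margin of error: E = z* × SE = 1.282 × 0.500000 = 0.6410

Z-interval: x̄ ± E = 58 ± 0.6410 = (57.3590, 58.6410)

Rounded to 2 decimal places:

(57.36, 58.64)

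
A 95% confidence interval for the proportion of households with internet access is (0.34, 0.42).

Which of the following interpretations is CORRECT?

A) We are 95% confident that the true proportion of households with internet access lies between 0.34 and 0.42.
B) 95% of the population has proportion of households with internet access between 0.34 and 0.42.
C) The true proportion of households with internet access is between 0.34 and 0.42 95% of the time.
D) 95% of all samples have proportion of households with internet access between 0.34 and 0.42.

A confidence interval represents our confidence in the procedure, not a probability statement about the parameter.

Key concept: If we repeated this sampling process many times and computed a 95% CI each time, about 95% of those intervals would contain the true population parameter.

For this specific interval (0.34, 0.42):
- Midpoint (point estimate): 0.38
- Margin of error: 0.04

The correct interpretation is the one stating confidence that the true parameter lies in the interval — option A.

A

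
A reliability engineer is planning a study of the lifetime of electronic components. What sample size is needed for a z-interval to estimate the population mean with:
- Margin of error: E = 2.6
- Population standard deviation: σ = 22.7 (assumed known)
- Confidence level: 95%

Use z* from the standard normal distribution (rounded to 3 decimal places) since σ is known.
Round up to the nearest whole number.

Using z* since population σ is known (z-interval formula).

For 95% confidence, z* = 1.96 (from standard normal table)

Sample size formula for z-interval: n = (z*σ/E)²

n = (1.96 × 22.7 / 2.6)²
  = (17.112308)²
  = 292.8311

Round up to the nearest whole number: n = 293

293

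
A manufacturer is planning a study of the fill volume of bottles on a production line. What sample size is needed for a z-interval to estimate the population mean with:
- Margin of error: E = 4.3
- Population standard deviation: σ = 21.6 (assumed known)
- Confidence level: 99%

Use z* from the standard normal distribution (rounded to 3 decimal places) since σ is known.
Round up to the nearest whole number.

Using z* since population σ is known (z-interval formula).

For 99% confidence, z* = 2.576 (from standard normal table)

Sample size formula for z-interval: n = (z*σ/E)²

n = (2.576 × 21.6 / 4.3)²
  = (12.939907)²
  = 167.4412

Round up to the nearest whole number: n = 168

168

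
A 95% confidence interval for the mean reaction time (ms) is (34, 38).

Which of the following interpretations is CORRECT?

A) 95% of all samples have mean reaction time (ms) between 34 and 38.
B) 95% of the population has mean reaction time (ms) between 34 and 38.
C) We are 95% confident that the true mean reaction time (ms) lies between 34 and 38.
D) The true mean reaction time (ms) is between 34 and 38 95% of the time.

A confidence interval represents our confidence in the procedure, not a probability statement about the parameter.

Key concept: If we repeated this sampling process many times and computed a 95% CI each time, about 95% of those intervals would contain the true population parameter.

For this specific interval (34, 38):
- Midpoint (point estimate): 36
- Margin of error: 2

The correct interpretation is the one stating confidence that the true parameter lies in the interval — option C.

C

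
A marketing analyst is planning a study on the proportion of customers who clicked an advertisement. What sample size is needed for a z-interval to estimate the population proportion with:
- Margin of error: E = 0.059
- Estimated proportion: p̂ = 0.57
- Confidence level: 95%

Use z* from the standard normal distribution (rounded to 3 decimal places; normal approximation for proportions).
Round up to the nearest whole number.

Using z* for proportion z-interval (normal approximation).

For 95% confidence, z* = 1.96 (from standard normal table)

Sample size formula for proportion z-interval: n = z*²p̂(1-p̂)/E²

n = 1.96² × 0.57 × 0.43 / 0.059²
  = 3.8416 × 0.2451 / 0.003481
  = 270.4901

Round up to the nearest whole number: n = 271

271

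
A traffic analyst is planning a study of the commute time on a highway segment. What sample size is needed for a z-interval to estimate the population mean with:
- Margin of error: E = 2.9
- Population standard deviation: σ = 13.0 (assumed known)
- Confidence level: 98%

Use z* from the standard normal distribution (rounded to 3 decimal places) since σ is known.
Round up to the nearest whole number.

Using z* since population σ is known (z-interval formula).

For 98% confidence, z* = 2.326 (from standard normal table)

Sample size formula for z-interval: n = (z*σ/E)²

n = (2.326 × 13.0 / 2.9)²
  = (10.426897)²
  = 108.7202

Round up to the nearest whole number: n = 109

109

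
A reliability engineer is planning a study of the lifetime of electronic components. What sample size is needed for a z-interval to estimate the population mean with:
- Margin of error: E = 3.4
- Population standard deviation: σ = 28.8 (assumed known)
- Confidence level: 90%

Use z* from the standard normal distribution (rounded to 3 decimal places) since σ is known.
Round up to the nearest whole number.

Using z* since population σ is known (z-interval formula).

For 90% confidence, z* = 1.645 (from standard normal table)

Sample size formula for z-interval: n = (z*σ/E)²

n = (1.645 × 28.8 / 3.4)²
  = (13.934118)²
  = 194.1596

Round up to the nearest whole number: n = 195

195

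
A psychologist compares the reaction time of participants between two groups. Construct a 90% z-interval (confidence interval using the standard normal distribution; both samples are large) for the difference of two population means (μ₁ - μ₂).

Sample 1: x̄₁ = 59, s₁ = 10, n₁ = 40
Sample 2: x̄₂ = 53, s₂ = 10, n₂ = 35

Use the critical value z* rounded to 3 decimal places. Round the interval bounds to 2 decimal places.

Both samples are large (n₁ = 40 ≥ 30, n₂ = 35 ≥ 30), so a z-interval for the difference of means applies.

Point estimate: x̄₁ - x̄₂ = 59 - 53 = 6

Standard error: SE = √(s₁²/n₁ + s₂²/n₂)
= √(10²/40 + 10²/35)
= √(2.500000 + 2.857143)
= 2.314550

For 90% confidence, z* = 1.645 (from standard normal table)
Margin of error: E = z* × SE = 1.645 × 2.314550 = 3.8074

Z-interval: (x̄₁ - x̄₂) ± E = 6 ± 3.8074 = (2.1926, 9.8074)

Rounded to 2 decimal places:

(2.19, 9.81)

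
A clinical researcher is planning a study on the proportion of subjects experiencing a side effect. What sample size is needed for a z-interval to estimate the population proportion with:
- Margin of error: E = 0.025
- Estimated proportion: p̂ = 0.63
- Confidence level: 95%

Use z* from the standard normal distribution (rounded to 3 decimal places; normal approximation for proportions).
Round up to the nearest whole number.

Using z* for proportion z-interval (normal approximation).

For 95% confidence, z* = 1.96 (from standard normal table)

Sample size formula for proportion z-interval: n = z*²p̂(1-p̂)/E²

n = 1.96² × 0.63 × 0.37 / 0.025²
  = 3.8416 × 0.2331 / 0.000625
  = 1432.7631

Round up to the nearest whole number: n = 1433

1433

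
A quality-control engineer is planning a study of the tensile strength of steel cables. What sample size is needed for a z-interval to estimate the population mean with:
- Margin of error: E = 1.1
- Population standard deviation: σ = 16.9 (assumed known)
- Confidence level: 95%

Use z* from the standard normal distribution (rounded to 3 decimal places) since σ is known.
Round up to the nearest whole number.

Using z* since population σ is known (z-interval formula).

For 95% confidence, z* = 1.96 (from standard normal table)

Sample size formula for z-interval: n = (z*σ/E)²

n = (1.96 × 16.9 / 1.1)²
  = (30.112727)²
  = 906.7763

Round up to the nearest whole number: n = 907

907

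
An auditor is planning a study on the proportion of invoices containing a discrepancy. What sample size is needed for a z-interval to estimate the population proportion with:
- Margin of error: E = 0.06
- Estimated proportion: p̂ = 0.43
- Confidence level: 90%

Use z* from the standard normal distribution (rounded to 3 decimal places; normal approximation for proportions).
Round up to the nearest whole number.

Using z* for proportion z-interval (normal approximation).

For 90% confidence, z* = 1.645 (from standard normal table)

Sample size formula for proportion z-interval: n = z*²p̂(1-p̂)/E²

n = 1.645² × 0.43 × 0.57 / 0.06²
  = 2.706025 × 0.2451 / 0.0036
  = 184.2352

Round up to the nearest whole number: n = 185

185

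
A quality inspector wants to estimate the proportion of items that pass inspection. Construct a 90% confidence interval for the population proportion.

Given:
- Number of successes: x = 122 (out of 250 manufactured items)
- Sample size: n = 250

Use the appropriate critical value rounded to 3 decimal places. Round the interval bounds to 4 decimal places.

Sample proportion: p̂ = 122/250 = 0.488000

Check conditions for normal approximation:
  np̂ = 122 ≥ 10 ✓
  n(1-p̂) = 128 ≥ 10 ✓

The sample is large enough, so use a z-interval (normal approximation) for the proportion.

For 90% confidence, z* = 1.645 (from standard normal table)

Standard error: SE = √(p̂(1-p̂)/n) = √(0.488000×0.512000/250) = 0.03161367

Margin of error: E = z* × SE = 1.645 × 0.03161367 = 0.052004

Z-interval: p̂ ± E = 0.488000 ± 0.052004 = (0.435996, 0.540004)

Rounded to 4 decimal places:

(0.4360, 0.5400)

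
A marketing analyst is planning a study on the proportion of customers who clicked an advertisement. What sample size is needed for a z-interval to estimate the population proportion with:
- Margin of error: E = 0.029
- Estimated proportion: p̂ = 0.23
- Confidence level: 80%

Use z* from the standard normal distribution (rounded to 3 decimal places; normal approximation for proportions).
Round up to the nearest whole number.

Using z* for proportion z-interval (normal approximation).

For 80% confidence, z* = 1.282 (from standard normal table)

Sample size formula for proportion z-interval: n = z*²p̂(1-p̂)/E²

n = 1.282² × 0.23 × 0.77 / 0.029²
  = 1.643524 × 0.1771 / 0.000841
  = 346.0976

Round up to the nearest whole number: n = 347

347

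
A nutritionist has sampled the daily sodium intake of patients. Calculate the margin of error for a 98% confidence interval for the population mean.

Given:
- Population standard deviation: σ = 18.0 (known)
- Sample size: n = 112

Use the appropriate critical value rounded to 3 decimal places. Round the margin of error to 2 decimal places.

The population standard deviation σ is known, so use the z-interval margin of error formula.

For 98% confidence, z* = 2.326 (from standard normal table)

Margin of error formula for z-interval: E = z* × σ/√n

E = 2.326 × 18.0/√112
  = 2.326 × 1.700840
  = 3.9562

Rounded to 2 decimal places:

3.96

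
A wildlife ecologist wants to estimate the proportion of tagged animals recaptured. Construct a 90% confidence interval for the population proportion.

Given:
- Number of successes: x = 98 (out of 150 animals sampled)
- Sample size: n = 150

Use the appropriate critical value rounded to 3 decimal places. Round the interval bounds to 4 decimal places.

Sample proportion: p̂ = 98/150 = 0.653333

Check conditions for normal approximation:
  np̂ = 98 ≥ 10 ✓
  n(1-p̂) = 52 ≥ 10 ✓

The sample is large enough, so use a z-interval (normal approximation) for the proportion.

For 90% confidence, z* = 1.645 (from standard normal table)

Standard error: SE = √(p̂(1-p̂)/n) = √(0.653333×0.346667/150) = 0.03885777

Margin of error: E = z* × SE = 1.645 × 0.03885777 = 0.063921

Z-interval: p̂ ± E = 0.653333 ± 0.063921 = (0.589412, 0.717254)

Rounded to 4 decimal places:

(0.5894, 0.7173)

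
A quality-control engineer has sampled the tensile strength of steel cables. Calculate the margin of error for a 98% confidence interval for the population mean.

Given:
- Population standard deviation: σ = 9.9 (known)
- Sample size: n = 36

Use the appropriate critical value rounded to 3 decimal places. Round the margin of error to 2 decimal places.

The population standard deviation σ is known, so use the z-interval margin of error formula.

For 98% confidence, z* = 2.326 (from standard normal table)

Margin of error formula for z-interval: E = z* × σ/√n

E = 2.326 × 9.9/√36
  = 2.326 × 1.650000
  = 3.8379

Rounded to 2 decimal places:

3.84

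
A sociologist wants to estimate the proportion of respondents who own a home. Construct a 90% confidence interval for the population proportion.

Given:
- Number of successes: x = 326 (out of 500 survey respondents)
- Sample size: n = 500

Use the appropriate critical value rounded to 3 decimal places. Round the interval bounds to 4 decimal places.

Sample proportion: p̂ = 326/500 = 0.652000

Check conditions for normal approximation:
  np̂ = 326 ≥ 10 ✓
  n(1-p̂) = 174 ≥ 10 ✓

The sample is large enough, so use a z-interval (normal approximation) for the proportion.

For 90% confidence, z* = 1.645 (from standard normal table)

Standard error: SE = √(p̂(1-p̂)/n) = √(0.652000×0.348000/500) = 0.02130239

Margin of error: E = z* × SE = 1.645 × 0.02130239 = 0.035042

Z-interval: p̂ ± E = 0.652000 ± 0.035042 = (0.616958, 0.687042)

Rounded to 4 decimal places:

(0.6170, 0.6870)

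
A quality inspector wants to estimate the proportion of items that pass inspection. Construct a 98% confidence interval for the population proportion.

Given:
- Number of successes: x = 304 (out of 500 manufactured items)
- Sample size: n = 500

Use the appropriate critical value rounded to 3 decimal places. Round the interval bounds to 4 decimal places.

Sample proportion: p̂ = 304/500 = 0.608000

Check conditions for normal approximation:
  np̂ = 304 ≥ 10 ✓
  n(1-p̂) = 196 ≥ 10 ✓

The sample is large enough, so use a z-interval (normal approximation) for the proportion.

For 98% confidence, z* = 2.326 (from standard normal table)

Standard error: SE = √(p̂(1-p̂)/n) = √(0.608000×0.392000/500) = 0.02183282

Margin of error: E = z* × SE = 2.326 × 0.02183282 = 0.050783

Z-interval: p̂ ± E = 0.608000 ± 0.050783 = (0.557217, 0.658783)

Rounded to 4 decimal places:

(0.5572, 0.6588)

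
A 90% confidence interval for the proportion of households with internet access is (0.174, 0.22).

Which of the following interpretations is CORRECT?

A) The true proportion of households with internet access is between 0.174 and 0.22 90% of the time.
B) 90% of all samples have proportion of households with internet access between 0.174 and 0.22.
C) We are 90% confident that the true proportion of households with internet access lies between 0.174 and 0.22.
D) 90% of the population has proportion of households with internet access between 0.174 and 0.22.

A confidence interval represents our confidence in the procedure, not a probability statement about the parameter.

Key concept: If we repeated this sampling process many times and computed a 90% CI each time, about 90% of those intervals would contain the true population parameter.

For this specific interval (0.174, 0.22):
- Midpoint (point estimate): 0.197
- Margin of error: 0.023

The correct interpretation is the one stating confidence that the true parameter lies in the interval — option C.

C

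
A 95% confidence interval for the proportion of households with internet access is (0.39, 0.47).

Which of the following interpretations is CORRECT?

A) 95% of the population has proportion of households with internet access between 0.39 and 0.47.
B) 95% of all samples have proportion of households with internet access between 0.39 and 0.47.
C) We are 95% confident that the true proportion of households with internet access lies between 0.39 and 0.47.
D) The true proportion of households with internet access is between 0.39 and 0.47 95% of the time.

A confidence interval represents our confidence in the procedure, not a probability statement about the parameter.

Key concept: If we repeated this sampling process many times and computed a 95% CI each time, about 95% of those intervals would contain the true population parameter.

For this specific interval (0.39, 0.47):
- Midpoint (point estimate): 0.43
- Margin of error: 0.04

The correct interpretation is the one stating confidence that the true parameter lies in the interval — option C.

C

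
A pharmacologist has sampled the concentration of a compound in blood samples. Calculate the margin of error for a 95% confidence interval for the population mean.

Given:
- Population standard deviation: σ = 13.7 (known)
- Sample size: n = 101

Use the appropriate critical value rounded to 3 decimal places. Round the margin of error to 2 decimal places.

The population standard deviation σ is known, so use the z-interval margin of error formula.

For 95% confidence, z* = 1.96 (from standard normal table)

Margin of error formula for z-interval: E = z* × σ/√n

E = 1.96 × 13.7/√101
  = 1.96 × 1.363201
  = 2.6719

Rounded to 2 decimal places:

2.67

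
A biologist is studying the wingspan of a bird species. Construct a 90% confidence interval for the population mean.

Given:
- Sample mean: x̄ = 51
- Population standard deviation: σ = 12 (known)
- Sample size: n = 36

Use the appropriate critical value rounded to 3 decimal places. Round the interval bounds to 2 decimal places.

The population standard deviation σ is known, so use a z-interval (standard normal critical value).

For 90% confidence, z* = 1.645 (from standard normal table)

Standard error: SE = σ/√n = 12/√36 = 2.000000

Margin of error: E = z* × SE = 1.645 × 2.000000 = 3.2900

Z-interval: x̄ ± E = 51 ± 3.2900 = (47.7100, 54.2900)

Rounded to 2 decimal places:

(47.71, 54.29)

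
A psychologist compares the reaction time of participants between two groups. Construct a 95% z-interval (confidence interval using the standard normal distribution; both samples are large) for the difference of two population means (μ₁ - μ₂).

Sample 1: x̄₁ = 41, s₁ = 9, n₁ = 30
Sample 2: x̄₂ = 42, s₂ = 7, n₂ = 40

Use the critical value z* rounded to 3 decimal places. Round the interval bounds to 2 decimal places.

Both samples are large (n₁ = 30 ≥ 30, n₂ = 40 ≥ 30), so a z-interval for the difference of means applies.

Point estimate: x̄₁ - x̄₂ = 41 - 42 = -1

Standard error: SE = √(s₁²/n₁ + s₂²/n₂)
= √(9²/30 + 7²/40)
= √(2.700000 + 1.225000)
= 1.981161

For 95% confidence, z* = 1.96 (from standard normal table)
Margin of error: E = z* × SE = 1.96 × 1.981161 = 3.8831

Z-interval: (x̄₁ - x̄₂) ± E = -1 ± 3.8831 = (-4.8831, 2.8831)

Rounded to 2 decimal places:

(-4.88, 2.88)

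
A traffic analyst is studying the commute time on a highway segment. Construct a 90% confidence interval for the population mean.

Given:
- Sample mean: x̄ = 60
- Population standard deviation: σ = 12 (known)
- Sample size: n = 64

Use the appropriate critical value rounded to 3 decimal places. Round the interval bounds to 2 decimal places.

The population standard deviation σ is known, so use a z-interval (standard normal critical value).

For 90% confidence, z* = 1.645 (from standard normal table)

Standard error: SE = σ/√n = 12/√64 = 1.500000

Margin of error: E = z* × SE = 1.645 × 1.500000 = 2.4675

Z-interval: x̄ ± E = 60 ± 2.4675 = (57.5325, 62.4675)

Rounded to 2 decimal places:

(57.53, 62.47)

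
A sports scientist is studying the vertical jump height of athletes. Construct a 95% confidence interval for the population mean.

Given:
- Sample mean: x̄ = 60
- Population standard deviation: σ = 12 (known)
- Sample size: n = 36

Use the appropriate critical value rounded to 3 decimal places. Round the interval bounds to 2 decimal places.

The population standard deviation σ is known, so use a z-interval (standard normal critical value).

For 95% confidence, z* = 1.96 (from standard normal table)

Standard error: SE = σ/√n = 12/√36 = 2.000000

Margin of error: E = z* × SE = 1.96 × 2.000000 = 3.9200

Z-interval: x̄ ± E = 60 ± 3.9200 = (56.0800, 63.9200)

Rounded to 2 decimal places:

(56.08, 63.92)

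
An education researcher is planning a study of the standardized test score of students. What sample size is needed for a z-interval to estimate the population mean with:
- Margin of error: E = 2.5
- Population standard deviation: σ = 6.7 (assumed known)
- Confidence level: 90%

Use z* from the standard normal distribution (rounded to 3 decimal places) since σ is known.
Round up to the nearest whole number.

Using z* since population σ is known (z-interval formula).

For 90% confidence, z* = 1.645 (from standard normal table)

Sample size formula for z-interval: n = (z*σ/E)²

n = (1.645 × 6.7 / 2.5)²
  = (4.408600)²
  = 19.4358

Round up to the nearest whole number: n = 20

20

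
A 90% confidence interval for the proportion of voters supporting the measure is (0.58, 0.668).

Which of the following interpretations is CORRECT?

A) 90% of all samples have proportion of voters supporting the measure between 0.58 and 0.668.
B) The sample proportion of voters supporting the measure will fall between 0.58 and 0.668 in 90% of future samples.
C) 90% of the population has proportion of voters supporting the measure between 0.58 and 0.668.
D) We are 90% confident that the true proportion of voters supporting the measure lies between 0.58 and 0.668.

A confidence interval represents our confidence in the procedure, not a probability statement about the parameter.

Key concept: If we repeated this sampling process many times and computed a 90% CI each time, about 90% of those intervals would contain the true population parameter.

For this specific interval (0.58, 0.668):
- Midpoint (point estimate): 0.624
- Margin of error: 0.044

The correct interpretation is the one stating confidence that the true parameter lies in the interval — option D.

D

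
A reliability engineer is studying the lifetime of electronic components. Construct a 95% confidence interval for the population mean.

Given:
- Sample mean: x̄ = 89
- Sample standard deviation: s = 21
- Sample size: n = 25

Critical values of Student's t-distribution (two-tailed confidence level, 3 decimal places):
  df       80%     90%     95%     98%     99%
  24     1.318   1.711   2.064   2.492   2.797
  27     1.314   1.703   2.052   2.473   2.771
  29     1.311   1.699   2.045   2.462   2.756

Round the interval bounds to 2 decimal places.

The population standard deviation σ is unknown (only the sample standard deviation s is given), so use a t-interval with df = n - 1 = 25 - 1 = 24.

For 95% confidence with df = 24, t* = 2.064 (from t-table)

Standard error: SE = s/√n = 21/√25 = 4.200000

Margin of error: E = t* × SE = 2.064 × 4.200000 = 8.6688

T-interval: x̄ ± E = 89 ± 8.6688 = (80.3312, 97.6688)

Rounded to 2 decimal places:

(80.33, 97.67)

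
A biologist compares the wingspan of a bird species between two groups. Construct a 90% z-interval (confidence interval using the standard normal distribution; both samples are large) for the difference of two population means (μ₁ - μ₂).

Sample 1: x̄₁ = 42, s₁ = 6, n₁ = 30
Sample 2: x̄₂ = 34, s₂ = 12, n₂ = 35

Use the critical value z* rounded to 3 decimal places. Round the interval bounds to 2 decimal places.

Both samples are large (n₁ = 30 ≥ 30, n₂ = 35 ≥ 30), so a z-interval for the difference of means applies.

Point estimate: x̄₁ - x̄₂ = 42 - 34 = 8

Standard error: SE = √(s₁²/n₁ + s₂²/n₂)
= √(6²/30 + 12²/35)
= √(1.200000 + 4.114286)
= 2.305273

For 90% confidence, z* = 1.645 (from standard normal table)
Margin of error: E = z* × SE = 1.645 × 2.305273 = 3.7922

Z-interval: (x̄₁ - x̄₂) ± E = 8 ± 3.7922 = (4.2078, 11.7922)

Rounded to 2 decimal places:

(4.21, 11.79)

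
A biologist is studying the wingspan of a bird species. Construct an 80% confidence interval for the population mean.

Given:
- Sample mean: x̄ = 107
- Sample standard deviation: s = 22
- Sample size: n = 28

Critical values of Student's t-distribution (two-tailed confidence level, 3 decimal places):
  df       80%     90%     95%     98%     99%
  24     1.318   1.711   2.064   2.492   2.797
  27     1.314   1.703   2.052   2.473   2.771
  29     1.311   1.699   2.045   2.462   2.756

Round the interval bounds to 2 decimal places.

The population standard deviation σ is unknown (only the sample standard deviation s is given), so use a t-interval with df = n - 1 = 28 - 1 = 27.

For 80% confidence with df = 27, t* = 1.314 (from t-table)

Standard error: SE = s/√n = 22/√28 = 4.157609

Margin of error: E = t* × SE = 1.314 × 4.157609 = 5.4631

T-interval: x̄ ± E = 107 ± 5.4631 = (101.5369, 112.4631)

Rounded to 2 decimal places:

(101.54, 112.46)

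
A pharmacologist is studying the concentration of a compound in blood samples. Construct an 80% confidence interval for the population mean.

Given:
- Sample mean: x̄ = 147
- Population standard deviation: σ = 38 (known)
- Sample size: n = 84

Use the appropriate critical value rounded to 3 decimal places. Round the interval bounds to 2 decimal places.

The population standard deviation σ is known, so use a z-interval (standard normal critical value).

For 80% confidence, z* = 1.282 (from standard normal table)

Standard error: SE = σ/√n = 38/√84 = 4.146140

Margin of error: E = z* × SE = 1.282 × 4.146140 = 5.3154

Z-interval: x̄ ± E = 147 ± 5.3154 = (141.6846, 152.3154)

Rounded to 2 decimal places:

(141.68, 152.32)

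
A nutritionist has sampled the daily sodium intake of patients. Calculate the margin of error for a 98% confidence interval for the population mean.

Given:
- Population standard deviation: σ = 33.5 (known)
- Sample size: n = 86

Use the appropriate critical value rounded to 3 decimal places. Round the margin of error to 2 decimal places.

The population standard deviation σ is known, so use the z-interval margin of error formula.

For 98% confidence, z* = 2.326 (from standard normal table)

Margin of error formula for z-interval: E = z* × σ/√n

E = 2.326 × 33.5/√86
  = 2.326 × 3.612398
  = 8.4024

Rounded to 2 decimal places:

8.40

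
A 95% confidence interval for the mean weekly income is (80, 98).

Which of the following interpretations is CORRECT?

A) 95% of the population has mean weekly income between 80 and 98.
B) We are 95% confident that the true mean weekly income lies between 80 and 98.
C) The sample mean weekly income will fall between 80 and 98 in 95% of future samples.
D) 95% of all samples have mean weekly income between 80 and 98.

A confidence interval represents our confidence in the procedure, not a probability statement about the parameter.

Key concept: If we repeated this sampling process many times and computed a 95% CI each time, about 95% of those intervals would contain the true population parameter.

For this specific interval (80, 98):
- Midpoint (point estimate): 89
- Margin of error: 9

The correct interpretation is the one stating confidence that the true parameter lies in the interval — option B.

B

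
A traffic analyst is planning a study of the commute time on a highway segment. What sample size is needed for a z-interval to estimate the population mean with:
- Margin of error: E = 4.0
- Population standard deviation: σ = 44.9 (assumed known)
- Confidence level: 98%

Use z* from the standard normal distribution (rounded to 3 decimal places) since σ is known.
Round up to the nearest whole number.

Using z* since population σ is known (z-interval formula).

For 98% confidence, z* = 2.326 (from standard normal table)

Sample size formula for z-interval: n = (z*σ/E)²

n = (2.326 × 44.9 / 4.0)²
  = (26.109350)²
  = 681.6982

Round up to the nearest whole number: n = 682

682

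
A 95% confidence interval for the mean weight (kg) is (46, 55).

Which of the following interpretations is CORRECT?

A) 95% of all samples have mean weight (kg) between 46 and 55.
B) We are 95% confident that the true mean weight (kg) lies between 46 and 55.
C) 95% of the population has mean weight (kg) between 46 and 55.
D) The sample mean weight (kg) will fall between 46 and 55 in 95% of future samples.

A confidence interval represents our confidence in the procedure, not a probability statement about the parameter.

Key concept: If we repeated this sampling process many times and computed a 95% CI each time, about 95% of those intervals would contain the true population parameter.

For this specific interval (46, 55):
- Midpoint (point estimate): 50.5
- Margin of error: 4.5

The correct interpretation is the one stating confidence that the true parameter lies in the interval — option B.

B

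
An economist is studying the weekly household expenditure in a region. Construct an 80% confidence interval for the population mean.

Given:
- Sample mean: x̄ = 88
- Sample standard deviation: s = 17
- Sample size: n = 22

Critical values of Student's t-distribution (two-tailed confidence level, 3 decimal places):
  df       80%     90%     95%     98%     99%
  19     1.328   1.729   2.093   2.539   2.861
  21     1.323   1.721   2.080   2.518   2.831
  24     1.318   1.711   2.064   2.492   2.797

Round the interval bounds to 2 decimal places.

The population standard deviation σ is unknown (only the sample standard deviation s is given), so use a t-interval with df = n - 1 = 22 - 1 = 21.

For 80% confidence with df = 21, t* = 1.323 (from t-table)

Standard error: SE = s/√n = 17/√22 = 3.624412

Margin of error: E = t* × SE = 1.323 × 3.624412 = 4.7951

T-interval: x̄ ± E = 88 ± 4.7951 = (83.2049, 92.7951)

Rounded to 2 decimal places:

(83.20, 92.80)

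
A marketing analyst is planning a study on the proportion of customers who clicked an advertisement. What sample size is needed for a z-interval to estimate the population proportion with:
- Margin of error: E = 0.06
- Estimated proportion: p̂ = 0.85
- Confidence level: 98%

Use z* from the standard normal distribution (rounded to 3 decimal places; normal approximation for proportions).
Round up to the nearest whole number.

Using z* for proportion z-interval (normal approximation).

For 98% confidence, z* = 2.326 (from standard normal table)

Sample size formula for proportion z-interval: n = z*²p̂(1-p̂)/E²

n = 2.326² × 0.85 × 0.15 / 0.06²
  = 5.410276 × 0.1275 / 0.0036
  = 191.6139

Round up to the nearest whole number: n = 192

192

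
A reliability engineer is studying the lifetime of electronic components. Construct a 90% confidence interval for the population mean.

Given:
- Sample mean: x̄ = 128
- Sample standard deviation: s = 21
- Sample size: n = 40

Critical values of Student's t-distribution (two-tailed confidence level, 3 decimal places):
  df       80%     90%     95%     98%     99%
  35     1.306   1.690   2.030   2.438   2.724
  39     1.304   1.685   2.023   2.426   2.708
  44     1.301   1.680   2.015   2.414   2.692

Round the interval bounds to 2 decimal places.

The population standard deviation σ is unknown (only the sample standard deviation s is given), so use a t-interval with df = n - 1 = 40 - 1 = 39.

For 90% confidence with df = 39, t* = 1.685 (from t-table)

Standard error: SE = s/√n = 21/√40 = 3.320392

Margin of error: E = t* × SE = 1.685 × 3.320392 = 5.5949

T-interval: x̄ ± E = 128 ± 5.5949 = (122.4051, 133.5949)

Rounded to 2 decimal places:

(122.41, 133.59)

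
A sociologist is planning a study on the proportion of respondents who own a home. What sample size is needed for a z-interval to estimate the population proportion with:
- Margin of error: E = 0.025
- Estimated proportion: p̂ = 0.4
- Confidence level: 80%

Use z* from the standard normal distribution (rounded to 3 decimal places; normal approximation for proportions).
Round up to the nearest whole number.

Using z* for proportion z-interval (normal approximation).

For 80% confidence, z* = 1.282 (from standard normal table)

Sample size formula for proportion z-interval: n = z*²p̂(1-p̂)/E²

n = 1.282² × 0.4 × 0.6 / 0.025²
  = 1.643524 × 0.24 / 0.000625
  = 631.1132

Round up to the nearest whole number: n = 632

632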